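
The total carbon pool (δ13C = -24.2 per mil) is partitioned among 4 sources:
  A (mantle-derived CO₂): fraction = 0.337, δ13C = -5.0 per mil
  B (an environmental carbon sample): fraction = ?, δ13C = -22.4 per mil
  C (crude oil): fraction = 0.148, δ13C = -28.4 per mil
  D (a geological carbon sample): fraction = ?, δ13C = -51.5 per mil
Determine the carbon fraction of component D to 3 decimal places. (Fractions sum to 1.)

0.233

Let f_D and f_B be the unknown fractions; fractions sum to 1 so f_D + f_B = 0.515.
Mass balance: Σ fᵢ·δᵢ = δ_bulk ⇒ f_D·(-51.5) + f_B·(-22.4) = -24.2 − (-5.888) = -18.312
Substitute f_B = 0.515 − f_D:
f_D·(-51.5 − -22.4) = -18.312 − 0.515×(-22.4) = -6.776
f_D = -6.776 / -29.1 = 0.2328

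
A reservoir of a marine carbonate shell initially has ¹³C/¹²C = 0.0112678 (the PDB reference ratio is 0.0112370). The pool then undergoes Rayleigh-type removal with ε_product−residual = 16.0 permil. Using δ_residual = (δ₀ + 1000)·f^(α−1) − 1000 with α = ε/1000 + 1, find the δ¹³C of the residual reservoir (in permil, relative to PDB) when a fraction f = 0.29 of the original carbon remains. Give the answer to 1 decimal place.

δ₀ = (0.0112678/0.0112370 − 1)×1000 = (1.002741 − 1)×1000 = 2.741 permil
α − 1 = ε/1000 = 0.0160
f^(α−1) = 0.29^(0.0160) = 0.980389
δ_res = (2.741 + 1000) × 0.980389 − 1000 = 983.076 − 1000 = -16.92 permil

-16.9 permil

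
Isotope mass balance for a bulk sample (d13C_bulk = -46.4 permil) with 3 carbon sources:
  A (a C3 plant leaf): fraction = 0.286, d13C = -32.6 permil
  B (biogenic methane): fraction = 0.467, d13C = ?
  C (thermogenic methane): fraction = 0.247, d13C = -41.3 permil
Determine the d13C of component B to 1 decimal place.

-57.5 permil

Isotope mass balance: δ_bulk = Σ fᵢ·δᵢ.
-46.4 = 0.286×(-32.6) + 0.467×δ_B + 0.247×(-41.3)
0.467·δ_B = -46.4 − (-19.525) = -26.875
δ_B = -26.875 / 0.467 = -57.55 permil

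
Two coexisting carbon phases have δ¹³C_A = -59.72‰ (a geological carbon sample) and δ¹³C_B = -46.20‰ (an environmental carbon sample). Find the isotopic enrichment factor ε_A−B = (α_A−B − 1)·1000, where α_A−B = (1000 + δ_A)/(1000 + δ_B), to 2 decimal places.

-14.17‰

α_A−B = (1000 + -59.72) / (1000 + -46.20) = 940.28 / 953.80 = 0.985825
ε_A−B = (0.985825 − 1) × 1000 = -14.175‰
(The approximation ε ≈ δ_A − δ_B would give -13.52‰.)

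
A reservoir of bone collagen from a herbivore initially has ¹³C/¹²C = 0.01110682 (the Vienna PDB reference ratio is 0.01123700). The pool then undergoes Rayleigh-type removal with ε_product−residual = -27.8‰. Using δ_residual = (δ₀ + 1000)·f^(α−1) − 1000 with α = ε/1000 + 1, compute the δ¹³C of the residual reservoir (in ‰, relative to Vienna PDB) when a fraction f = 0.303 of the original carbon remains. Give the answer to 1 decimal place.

21.8‰

δ₀ = (0.01110682/0.01123700 − 1)×1000 = (0.988415 − 1)×1000 = -11.585‰
α − 1 = ε/1000 = -0.0278
f^(α−1) = 0.303^(-0.0278) = 1.033751
δ_res = (-11.585 + 1000) × 1.033751 − 1000 = 1021.775 − 1000 = 21.77‰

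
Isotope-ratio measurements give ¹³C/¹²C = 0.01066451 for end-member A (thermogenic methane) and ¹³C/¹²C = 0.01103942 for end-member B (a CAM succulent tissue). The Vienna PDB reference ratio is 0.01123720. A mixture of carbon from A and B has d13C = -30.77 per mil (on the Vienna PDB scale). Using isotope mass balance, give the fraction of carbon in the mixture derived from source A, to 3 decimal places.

0.395

δ_A = (0.01066451/0.01123720 − 1)×1000 = (0.949036 − 1)×1000 = -50.964 per mil
δ_B = (0.01103942/0.01123720 − 1)×1000 = (0.982400 − 1)×1000 = -17.600 per mil
f_A = (δ_mix − δ_B)/(δ_A − δ_B) = (-30.77 − (-17.600))/(-50.964 − (-17.600))
f_A = -13.170 / -33.363 = 0.3947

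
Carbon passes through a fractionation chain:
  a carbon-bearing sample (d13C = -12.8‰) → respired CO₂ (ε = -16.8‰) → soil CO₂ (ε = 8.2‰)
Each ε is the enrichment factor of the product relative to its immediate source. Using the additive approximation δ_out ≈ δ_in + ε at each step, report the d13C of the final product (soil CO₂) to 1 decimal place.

step 1: δ ≈ -12.8 + (-16.8) = -29.6‰
step 2: δ ≈ -29.6 + (8.2) = -21.4‰

-21.4‰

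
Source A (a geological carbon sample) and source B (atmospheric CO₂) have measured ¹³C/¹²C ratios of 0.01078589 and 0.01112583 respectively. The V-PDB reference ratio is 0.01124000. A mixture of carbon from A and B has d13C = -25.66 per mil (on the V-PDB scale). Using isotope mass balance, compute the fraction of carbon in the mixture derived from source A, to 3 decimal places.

0.513

δ_A = (0.01078589/0.01124000 − 1)×1000 = (0.959599 − 1)×1000 = -40.401 per mil
δ_B = (0.01112583/0.01124000 − 1)×1000 = (0.989843 − 1)×1000 = -10.157 per mil
f_A = (δ_mix − δ_B)/(δ_A − δ_B) = (-25.66 − (-10.157))/(-40.401 − (-10.157))
f_A = -15.503 / -30.244 = 0.5126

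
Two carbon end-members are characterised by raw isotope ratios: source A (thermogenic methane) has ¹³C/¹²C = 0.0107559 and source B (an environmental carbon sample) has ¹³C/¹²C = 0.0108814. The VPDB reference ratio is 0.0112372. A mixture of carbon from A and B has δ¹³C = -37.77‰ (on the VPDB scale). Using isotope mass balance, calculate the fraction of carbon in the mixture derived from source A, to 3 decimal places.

δ_A = (0.0107559/0.0112372 − 1)×1000 = (0.957169 − 1)×1000 = -42.831‰
δ_B = (0.0108814/0.0112372 − 1)×1000 = (0.968337 − 1)×1000 = -31.663‰
f_A = (δ_mix − δ_B)/(δ_A − δ_B) = (-37.77 − (-31.663))/(-42.831 − (-31.663))
f_A = -6.107 / -11.168 = 0.5468

0.547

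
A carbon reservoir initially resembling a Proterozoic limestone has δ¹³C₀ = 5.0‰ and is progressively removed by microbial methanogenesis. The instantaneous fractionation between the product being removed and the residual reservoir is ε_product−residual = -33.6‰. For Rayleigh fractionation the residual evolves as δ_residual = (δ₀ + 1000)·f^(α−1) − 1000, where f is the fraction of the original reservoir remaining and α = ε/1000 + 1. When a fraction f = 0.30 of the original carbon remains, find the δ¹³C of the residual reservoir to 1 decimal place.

46.5‰

Rayleigh residual: δ_res = (δ₀ + 1000)·f^(α−1) − 1000
α = ε/1000 + 1 = 0.96640, so α − 1 = -0.03360
f^(α−1) = 0.30^(-0.03360) = 1.041283
δ_res = (5.0 + 1000) × 1.041283 − 1000 = 1046.489 − 1000 = 46.49‰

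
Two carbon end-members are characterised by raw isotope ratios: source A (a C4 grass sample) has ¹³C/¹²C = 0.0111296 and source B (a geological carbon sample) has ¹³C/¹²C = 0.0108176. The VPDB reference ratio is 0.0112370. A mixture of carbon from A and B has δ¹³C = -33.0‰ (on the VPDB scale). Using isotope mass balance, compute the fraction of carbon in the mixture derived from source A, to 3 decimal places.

0.156

δ_A = (0.0111296/0.0112370 − 1)×1000 = (0.990442 − 1)×1000 = -9.558‰
δ_B = (0.0108176/0.0112370 − 1)×1000 = (0.962677 − 1)×1000 = -37.323‰
f_A = (δ_mix − δ_B)/(δ_A − δ_B) = (-33.0 − (-37.323))/(-9.558 − (-37.323))
f_A = 4.323 / 27.765 = 0.1557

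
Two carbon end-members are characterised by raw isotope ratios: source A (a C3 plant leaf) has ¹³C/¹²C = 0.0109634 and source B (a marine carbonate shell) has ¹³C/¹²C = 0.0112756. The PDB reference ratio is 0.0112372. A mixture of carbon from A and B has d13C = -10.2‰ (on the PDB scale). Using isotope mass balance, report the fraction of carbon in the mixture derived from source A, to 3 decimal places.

δ_A = (0.0109634/0.0112372 − 1)×1000 = (0.975634 − 1)×1000 = -24.366‰
δ_B = (0.0112756/0.0112372 − 1)×1000 = (1.003417 − 1)×1000 = 3.417‰
f_A = (δ_mix − δ_B)/(δ_A − δ_B) = (-10.2 − (3.417))/(-24.366 − (3.417))
f_A = -13.617 / -27.783 = 0.4901

0.490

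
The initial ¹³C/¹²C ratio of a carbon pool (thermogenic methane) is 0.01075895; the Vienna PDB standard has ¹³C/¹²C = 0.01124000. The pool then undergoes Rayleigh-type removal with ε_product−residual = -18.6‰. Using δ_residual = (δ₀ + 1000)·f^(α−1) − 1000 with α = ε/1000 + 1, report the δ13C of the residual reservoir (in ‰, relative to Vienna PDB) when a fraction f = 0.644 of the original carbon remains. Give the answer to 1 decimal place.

δ₀ = (0.01075895/0.01124000 − 1)×1000 = (0.957202 − 1)×1000 = -42.798‰
α − 1 = ε/1000 = -0.0186
f^(α−1) = 0.644^(-0.0186) = 1.008219
δ_res = (-42.798 + 1000) × 1.008219 − 1000 = 965.069 − 1000 = -34.93‰

-34.9‰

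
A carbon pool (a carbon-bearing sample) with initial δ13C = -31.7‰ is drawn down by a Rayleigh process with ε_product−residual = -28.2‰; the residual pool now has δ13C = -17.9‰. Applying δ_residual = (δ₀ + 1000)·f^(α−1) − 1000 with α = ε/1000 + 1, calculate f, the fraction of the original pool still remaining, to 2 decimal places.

0.61

α − 1 = ε/1000 = -0.0282
(δ_res + 1000)/(δ₀ + 1000) = (-17.9 + 1000)/(-31.7 + 1000) = 982.1/968.3 = 1.014252
f = 1.014252^(1/-0.0282) = exp(ln(1.014252)/-0.0282) = exp(0.01415/-0.0282)
f = exp(-0.5018) = 0.6054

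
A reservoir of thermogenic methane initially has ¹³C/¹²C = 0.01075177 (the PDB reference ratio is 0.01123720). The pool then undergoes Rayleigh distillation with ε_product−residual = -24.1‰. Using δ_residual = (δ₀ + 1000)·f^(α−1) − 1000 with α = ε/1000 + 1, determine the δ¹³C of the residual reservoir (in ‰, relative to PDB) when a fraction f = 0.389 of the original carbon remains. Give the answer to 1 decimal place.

δ₀ = (0.01075177/0.01123720 − 1)×1000 = (0.956802 − 1)×1000 = -43.198‰
α − 1 = ε/1000 = -0.0241
f^(α−1) = 0.389^(-0.0241) = 1.023016
δ_res = (-43.198 + 1000) × 1.023016 − 1000 = 978.823 − 1000 = -21.18‰

-21.2‰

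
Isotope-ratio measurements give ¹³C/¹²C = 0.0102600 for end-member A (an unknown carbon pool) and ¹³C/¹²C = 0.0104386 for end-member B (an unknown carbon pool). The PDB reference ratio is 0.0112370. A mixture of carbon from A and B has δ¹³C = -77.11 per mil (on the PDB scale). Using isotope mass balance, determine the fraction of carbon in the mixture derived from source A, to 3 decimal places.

δ_A = (0.0102600/0.0112370 − 1)×1000 = (0.913055 − 1)×1000 = -86.945 per mil
δ_B = (0.0104386/0.0112370 − 1)×1000 = (0.928949 − 1)×1000 = -71.051 per mil
f_A = (δ_mix − δ_B)/(δ_A − δ_B) = (-77.11 − (-71.051))/(-86.945 − (-71.051))
f_A = -6.059 / -15.894 = 0.3812

0.381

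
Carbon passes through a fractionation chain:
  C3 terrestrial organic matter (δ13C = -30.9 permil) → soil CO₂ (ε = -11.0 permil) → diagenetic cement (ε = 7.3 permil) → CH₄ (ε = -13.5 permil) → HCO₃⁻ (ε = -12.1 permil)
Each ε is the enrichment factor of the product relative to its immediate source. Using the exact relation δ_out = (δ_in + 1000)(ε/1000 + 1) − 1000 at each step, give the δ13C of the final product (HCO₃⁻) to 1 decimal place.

step 1: δ = (-30.90 + 1000)·(-11.0/1000 + 1) − 1000 = -41.56 permil
step 2: δ = (-41.56 + 1000)·(7.3/1000 + 1) − 1000 = -34.56 permil
step 3: δ = (-34.56 + 1000)·(-13.5/1000 + 1) − 1000 = -47.60 permil
step 4: δ = (-47.60 + 1000)·(-12.1/1000 + 1) − 1000 = -59.12 permil

-59.1 permil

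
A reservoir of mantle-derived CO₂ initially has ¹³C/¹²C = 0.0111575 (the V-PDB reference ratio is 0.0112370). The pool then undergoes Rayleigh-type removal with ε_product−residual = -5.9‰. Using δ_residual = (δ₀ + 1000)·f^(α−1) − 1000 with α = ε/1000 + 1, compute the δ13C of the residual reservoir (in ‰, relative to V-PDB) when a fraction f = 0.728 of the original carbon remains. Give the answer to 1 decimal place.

δ₀ = (0.0111575/0.0112370 − 1)×1000 = (0.992925 − 1)×1000 = -7.075‰
α − 1 = ε/1000 = -0.0059
f^(α−1) = 0.728^(-0.0059) = 1.001875
δ_res = (-7.075 + 1000) × 1.001875 − 1000 = 994.787 − 1000 = -5.21‰

-5.2‰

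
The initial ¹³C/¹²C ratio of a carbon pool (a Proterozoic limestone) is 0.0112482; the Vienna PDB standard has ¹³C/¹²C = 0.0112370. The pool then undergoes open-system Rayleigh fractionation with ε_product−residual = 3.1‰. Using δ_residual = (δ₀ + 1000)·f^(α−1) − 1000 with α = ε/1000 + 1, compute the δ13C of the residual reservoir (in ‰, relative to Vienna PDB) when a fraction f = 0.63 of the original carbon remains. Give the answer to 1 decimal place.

-0.4‰

δ₀ = (0.0112482/0.0112370 − 1)×1000 = (1.000997 − 1)×1000 = 0.997‰
α − 1 = ε/1000 = 0.0031
f^(α−1) = 0.63^(0.0031) = 0.998569
δ_res = (0.997 + 1000) × 0.998569 − 1000 = 999.564 − 1000 = -0.44‰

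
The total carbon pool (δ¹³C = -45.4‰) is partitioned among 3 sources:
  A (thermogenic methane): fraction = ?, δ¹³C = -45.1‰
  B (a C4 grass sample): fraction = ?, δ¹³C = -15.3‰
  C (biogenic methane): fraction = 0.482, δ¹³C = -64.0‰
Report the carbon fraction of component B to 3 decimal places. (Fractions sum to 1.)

0.296

Let f_B and f_A be the unknown fractions; fractions sum to 1 so f_B + f_A = 0.518.
Mass balance: Σ fᵢ·δᵢ = δ_bulk ⇒ f_B·(-15.3) + f_A·(-45.1) = -45.4 − (-30.848) = -14.552
Substitute f_A = 0.518 − f_B:
f_B·(-15.3 − -45.1) = -14.552 − 0.518×(-45.1) = 8.810
f_B = 8.810 / 29.8 = 0.2956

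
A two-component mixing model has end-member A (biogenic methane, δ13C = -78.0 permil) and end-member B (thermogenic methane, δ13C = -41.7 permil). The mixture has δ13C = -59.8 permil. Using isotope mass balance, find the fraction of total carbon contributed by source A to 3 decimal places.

0.499

δ_mix = f_A·δ_A + (1 − f_A)·δ_B  ⇒  f_A = (δ_mix − δ_B)/(δ_A − δ_B)
f_A = (-59.8 − (-41.7)) / (-78.0 − (-41.7))
f_A = -18.1 / -36.3 = 0.4986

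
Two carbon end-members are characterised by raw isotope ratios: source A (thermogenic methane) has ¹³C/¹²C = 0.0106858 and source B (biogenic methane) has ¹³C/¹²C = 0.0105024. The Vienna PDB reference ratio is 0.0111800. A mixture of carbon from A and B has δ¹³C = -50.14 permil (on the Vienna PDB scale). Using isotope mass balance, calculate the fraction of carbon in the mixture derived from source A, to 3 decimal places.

δ_A = (0.0106858/0.0111800 − 1)×1000 = (0.955796 − 1)×1000 = -44.204 permil
δ_B = (0.0105024/0.0111800 − 1)×1000 = (0.939392 − 1)×1000 = -60.608 permil
f_A = (δ_mix − δ_B)/(δ_A − δ_B) = (-50.14 − (-60.608))/(-44.204 − (-60.608))
f_A = 10.468 / 16.404 = 0.6381

0.638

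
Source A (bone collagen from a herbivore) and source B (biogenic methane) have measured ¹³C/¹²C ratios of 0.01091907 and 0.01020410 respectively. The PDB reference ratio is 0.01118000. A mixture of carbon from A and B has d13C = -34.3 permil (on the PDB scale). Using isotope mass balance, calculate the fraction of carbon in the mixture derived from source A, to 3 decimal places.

0.829

δ_A = (0.01091907/0.01118000 − 1)×1000 = (0.976661 − 1)×1000 = -23.339 permil
δ_B = (0.01020410/0.01118000 − 1)×1000 = (0.912710 − 1)×1000 = -87.290 permil
f_A = (δ_mix − δ_B)/(δ_A − δ_B) = (-34.3 − (-87.290))/(-23.339 − (-87.290))
f_A = 52.990 / 63.951 = 0.8286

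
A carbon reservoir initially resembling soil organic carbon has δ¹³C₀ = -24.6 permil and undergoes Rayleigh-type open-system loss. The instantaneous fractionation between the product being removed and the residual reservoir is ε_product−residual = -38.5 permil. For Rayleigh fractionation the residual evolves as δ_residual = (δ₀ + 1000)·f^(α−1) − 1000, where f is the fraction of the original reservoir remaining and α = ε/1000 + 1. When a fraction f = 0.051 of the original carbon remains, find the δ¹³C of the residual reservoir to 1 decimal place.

Rayleigh residual: δ_res = (δ₀ + 1000)·f^(α−1) − 1000
α = ε/1000 + 1 = 0.96150, so α − 1 = -0.03850
f^(α−1) = 0.051^(-0.03850) = 1.121395
δ_res = (-24.6 + 1000) × 1.121395 − 1000 = 1093.809 − 1000 = 93.81 permil

93.8 permil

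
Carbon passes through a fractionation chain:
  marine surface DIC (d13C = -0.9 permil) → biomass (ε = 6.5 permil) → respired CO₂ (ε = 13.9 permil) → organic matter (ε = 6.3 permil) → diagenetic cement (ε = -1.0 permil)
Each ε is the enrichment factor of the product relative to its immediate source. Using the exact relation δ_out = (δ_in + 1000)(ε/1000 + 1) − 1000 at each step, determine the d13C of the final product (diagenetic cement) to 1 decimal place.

step 1: δ = (-0.90 + 1000)·(6.5/1000 + 1) − 1000 = 5.59 permil
step 2: δ = (5.59 + 1000)·(13.9/1000 + 1) − 1000 = 19.57 permil
step 3: δ = (19.57 + 1000)·(6.3/1000 + 1) − 1000 = 26.00 permil
step 4: δ = (26.00 + 1000)·(-1.0/1000 + 1) − 1000 = 24.97 permil

25.0 permil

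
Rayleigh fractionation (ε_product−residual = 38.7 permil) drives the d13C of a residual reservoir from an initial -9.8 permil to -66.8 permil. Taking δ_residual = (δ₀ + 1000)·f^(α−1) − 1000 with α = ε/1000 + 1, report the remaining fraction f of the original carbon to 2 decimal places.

α − 1 = ε/1000 = 0.0387
(δ_res + 1000)/(δ₀ + 1000) = (-66.8 + 1000)/(-9.8 + 1000) = 933.2/990.2 = 0.942436
f = 0.942436^(1/0.0387) = exp(ln(0.942436)/0.0387) = exp(-0.05929/0.0387)
f = exp(-1.5320) = 0.2161

0.22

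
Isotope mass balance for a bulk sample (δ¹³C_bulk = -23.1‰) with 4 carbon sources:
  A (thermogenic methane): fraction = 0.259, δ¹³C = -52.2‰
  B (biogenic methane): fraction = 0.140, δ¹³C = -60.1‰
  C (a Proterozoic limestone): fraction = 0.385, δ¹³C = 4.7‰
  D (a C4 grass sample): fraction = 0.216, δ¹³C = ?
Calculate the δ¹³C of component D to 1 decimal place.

Isotope mass balance: δ_bulk = Σ fᵢ·δᵢ.
-23.1 = 0.259×(-52.2) + 0.140×(-60.1) + 0.385×(4.7) + 0.216×δ_D
0.216·δ_D = -23.1 − (-20.124) = -2.976
δ_D = -2.976 / 0.216 = -13.78‰

-13.8‰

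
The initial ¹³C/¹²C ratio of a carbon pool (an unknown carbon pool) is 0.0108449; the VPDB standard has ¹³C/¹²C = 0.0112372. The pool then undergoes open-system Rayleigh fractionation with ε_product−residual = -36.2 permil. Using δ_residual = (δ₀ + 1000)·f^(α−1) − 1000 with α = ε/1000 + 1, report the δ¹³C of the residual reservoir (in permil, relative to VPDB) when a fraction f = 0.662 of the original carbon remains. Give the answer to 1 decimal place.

δ₀ = (0.0108449/0.0112372 − 1)×1000 = (0.965089 − 1)×1000 = -34.911 permil
α − 1 = ε/1000 = -0.0362
f^(α−1) = 0.662^(-0.0362) = 1.015044
δ_res = (-34.911 + 1000) × 1.015044 − 1000 = 979.608 − 1000 = -20.39 permil

-20.4 permil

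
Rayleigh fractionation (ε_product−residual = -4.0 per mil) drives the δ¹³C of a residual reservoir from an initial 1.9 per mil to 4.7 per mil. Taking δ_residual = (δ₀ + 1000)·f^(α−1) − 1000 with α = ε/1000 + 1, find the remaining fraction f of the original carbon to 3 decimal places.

α − 1 = ε/1000 = -0.0040
(δ_res + 1000)/(δ₀ + 1000) = (4.7 + 1000)/(1.9 + 1000) = 1004.7/1001.9 = 1.002795
f = 1.002795^(1/-0.0040) = exp(ln(1.002795)/-0.0040) = exp(0.00279/-0.0040)
f = exp(-0.6977) = 0.4977

0.498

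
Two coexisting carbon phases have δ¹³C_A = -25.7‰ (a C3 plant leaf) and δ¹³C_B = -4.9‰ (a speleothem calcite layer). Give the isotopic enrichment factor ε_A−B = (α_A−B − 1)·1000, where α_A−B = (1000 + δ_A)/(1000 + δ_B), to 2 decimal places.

-20.90‰

α_A−B = (1000 + -25.7) / (1000 + -4.9) = 974.3 / 995.1 = 0.979098
ε_A−B = (0.979098 − 1) × 1000 = -20.902‰
(The approximation ε ≈ δ_A − δ_B would give -20.8‰.)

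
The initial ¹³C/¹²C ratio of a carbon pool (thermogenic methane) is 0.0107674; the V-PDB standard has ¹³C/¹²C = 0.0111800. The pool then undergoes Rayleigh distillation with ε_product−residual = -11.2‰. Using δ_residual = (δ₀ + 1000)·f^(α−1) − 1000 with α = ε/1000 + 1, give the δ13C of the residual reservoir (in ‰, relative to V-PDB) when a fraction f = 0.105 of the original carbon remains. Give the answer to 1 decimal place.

-12.3‰

δ₀ = (0.0107674/0.0111800 − 1)×1000 = (0.963095 − 1)×1000 = -36.905‰
α − 1 = ε/1000 = -0.0112
f^(α−1) = 0.105^(-0.0112) = 1.025564
δ_res = (-36.905 + 1000) × 1.025564 − 1000 = 987.715 − 1000 = -12.28‰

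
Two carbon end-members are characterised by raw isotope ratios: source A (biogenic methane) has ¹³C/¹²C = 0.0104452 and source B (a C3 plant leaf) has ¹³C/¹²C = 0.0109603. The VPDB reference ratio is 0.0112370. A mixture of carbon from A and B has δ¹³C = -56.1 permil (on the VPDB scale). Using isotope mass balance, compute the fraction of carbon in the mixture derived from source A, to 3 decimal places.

0.687

δ_A = (0.0104452/0.0112370 − 1)×1000 = (0.929536 − 1)×1000 = -70.464 permil
δ_B = (0.0109603/0.0112370 − 1)×1000 = (0.975376 − 1)×1000 = -24.624 permil
f_A = (δ_mix − δ_B)/(δ_A − δ_B) = (-56.1 − (-24.624))/(-70.464 − (-24.624))
f_A = -31.476 / -45.840 = 0.6867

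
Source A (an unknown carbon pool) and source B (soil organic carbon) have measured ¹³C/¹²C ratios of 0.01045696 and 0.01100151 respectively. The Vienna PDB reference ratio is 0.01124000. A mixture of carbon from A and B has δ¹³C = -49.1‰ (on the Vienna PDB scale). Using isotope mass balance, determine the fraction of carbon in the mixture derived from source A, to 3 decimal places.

δ_A = (0.01045696/0.01124000 − 1)×1000 = (0.930335 − 1)×1000 = -69.665‰
δ_B = (0.01100151/0.01124000 − 1)×1000 = (0.978782 − 1)×1000 = -21.218‰
f_A = (δ_mix − δ_B)/(δ_A − δ_B) = (-49.1 − (-21.218))/(-69.665 − (-21.218))
f_A = -27.882 / -48.448 = 0.5755

0.576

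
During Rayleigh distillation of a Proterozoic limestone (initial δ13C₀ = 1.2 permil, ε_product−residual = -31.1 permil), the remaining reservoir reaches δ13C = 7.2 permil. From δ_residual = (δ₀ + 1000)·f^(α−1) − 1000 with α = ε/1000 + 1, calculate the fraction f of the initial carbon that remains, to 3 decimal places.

0.825

α − 1 = ε/1000 = -0.0311
(δ_res + 1000)/(δ₀ + 1000) = (7.2 + 1000)/(1.2 + 1000) = 1007.2/1001.2 = 1.005993
f = 1.005993^(1/-0.0311) = exp(ln(1.005993)/-0.0311) = exp(0.00597/-0.0311)
f = exp(-0.1921) = 0.8252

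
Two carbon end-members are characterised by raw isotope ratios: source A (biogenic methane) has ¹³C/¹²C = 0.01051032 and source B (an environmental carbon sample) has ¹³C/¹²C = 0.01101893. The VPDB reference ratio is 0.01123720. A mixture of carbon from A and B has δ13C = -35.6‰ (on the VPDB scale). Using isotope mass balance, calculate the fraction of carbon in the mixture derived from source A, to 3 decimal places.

δ_A = (0.01051032/0.01123720 − 1)×1000 = (0.935315 − 1)×1000 = -64.685‰
δ_B = (0.01101893/0.01123720 − 1)×1000 = (0.980576 − 1)×1000 = -19.424‰
f_A = (δ_mix − δ_B)/(δ_A − δ_B) = (-35.6 − (-19.424))/(-64.685 − (-19.424))
f_A = -16.176 / -45.261 = 0.3574

0.357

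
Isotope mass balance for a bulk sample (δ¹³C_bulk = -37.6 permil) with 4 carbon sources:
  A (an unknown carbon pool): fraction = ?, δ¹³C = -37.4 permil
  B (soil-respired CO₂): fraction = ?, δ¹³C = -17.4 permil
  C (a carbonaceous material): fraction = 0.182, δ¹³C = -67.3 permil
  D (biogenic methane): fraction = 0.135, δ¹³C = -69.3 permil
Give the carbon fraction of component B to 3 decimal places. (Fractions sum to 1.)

0.477

Let f_B and f_A be the unknown fractions; fractions sum to 1 so f_B + f_A = 0.683.
Mass balance: Σ fᵢ·δᵢ = δ_bulk ⇒ f_B·(-17.4) + f_A·(-37.4) = -37.6 − (-21.604) = -15.996
Substitute f_A = 0.683 − f_B:
f_B·(-17.4 − -37.4) = -15.996 − 0.683×(-37.4) = 9.548
f_B = 9.548 / 20.0 = 0.4774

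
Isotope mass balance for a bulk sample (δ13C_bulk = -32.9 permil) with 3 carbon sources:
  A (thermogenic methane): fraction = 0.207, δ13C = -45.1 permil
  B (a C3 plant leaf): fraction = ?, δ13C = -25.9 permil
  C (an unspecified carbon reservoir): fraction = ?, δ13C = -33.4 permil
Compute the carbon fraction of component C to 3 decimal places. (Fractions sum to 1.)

Let f_C and f_B be the unknown fractions; fractions sum to 1 so f_C + f_B = 0.793.
Mass balance: Σ fᵢ·δᵢ = δ_bulk ⇒ f_C·(-33.4) + f_B·(-25.9) = -32.9 − (-9.336) = -23.564
Substitute f_B = 0.793 − f_C:
f_C·(-33.4 − -25.9) = -23.564 − 0.793×(-25.9) = -3.026
f_C = -3.026 / -7.5 = 0.4034

0.403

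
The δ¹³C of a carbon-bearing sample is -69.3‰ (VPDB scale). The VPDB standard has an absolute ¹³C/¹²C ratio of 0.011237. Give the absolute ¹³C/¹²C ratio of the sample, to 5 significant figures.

R_sample = R_standard × (δ¹³C/1000 + 1)
R_sample = 0.011237 × (-69.3/1000 + 1) = 0.011237 × 0.930700
R_sample = 0.0104583

0.010458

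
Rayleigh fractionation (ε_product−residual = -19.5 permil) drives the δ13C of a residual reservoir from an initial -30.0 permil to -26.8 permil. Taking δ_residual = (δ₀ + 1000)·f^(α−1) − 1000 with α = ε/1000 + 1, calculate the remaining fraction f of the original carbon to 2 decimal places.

0.84

α − 1 = ε/1000 = -0.0195
(δ_res + 1000)/(δ₀ + 1000) = (-26.8 + 1000)/(-30.0 + 1000) = 973.2/970.0 = 1.003299
f = 1.003299^(1/-0.0195) = exp(ln(1.003299)/-0.0195) = exp(0.00329/-0.0195)
f = exp(-0.1689) = 0.8446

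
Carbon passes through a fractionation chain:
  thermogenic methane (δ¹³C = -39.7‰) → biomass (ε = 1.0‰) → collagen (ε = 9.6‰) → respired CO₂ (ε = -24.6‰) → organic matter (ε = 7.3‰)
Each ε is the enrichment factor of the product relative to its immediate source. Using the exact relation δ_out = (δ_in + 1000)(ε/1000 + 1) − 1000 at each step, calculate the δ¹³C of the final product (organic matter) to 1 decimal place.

-46.5‰

step 1: δ = (-39.70 + 1000)·(1.0/1000 + 1) − 1000 = -38.74‰
step 2: δ = (-38.74 + 1000)·(9.6/1000 + 1) − 1000 = -29.51‰
step 3: δ = (-29.51 + 1000)·(-24.6/1000 + 1) − 1000 = -53.39‰
step 4: δ = (-53.39 + 1000)·(7.3/1000 + 1) − 1000 = -46.48‰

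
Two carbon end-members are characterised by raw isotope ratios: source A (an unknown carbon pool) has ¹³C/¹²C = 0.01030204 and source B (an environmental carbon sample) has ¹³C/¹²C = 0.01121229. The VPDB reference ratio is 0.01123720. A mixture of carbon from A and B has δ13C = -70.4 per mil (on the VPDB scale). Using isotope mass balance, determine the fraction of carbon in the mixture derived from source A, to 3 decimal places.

0.842

δ_A = (0.01030204/0.01123720 − 1)×1000 = (0.916780 − 1)×1000 = -83.220 per mil
δ_B = (0.01121229/0.01123720 − 1)×1000 = (0.997783 − 1)×1000 = -2.217 per mil
f_A = (δ_mix − δ_B)/(δ_A − δ_B) = (-70.4 − (-2.217))/(-83.220 − (-2.217))
f_A = -68.183 / -81.003 = 0.8417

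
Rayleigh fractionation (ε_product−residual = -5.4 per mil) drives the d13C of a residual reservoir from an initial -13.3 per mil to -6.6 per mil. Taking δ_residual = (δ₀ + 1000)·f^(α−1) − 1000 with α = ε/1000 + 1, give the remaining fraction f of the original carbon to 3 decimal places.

0.286

α − 1 = ε/1000 = -0.0054
(δ_res + 1000)/(δ₀ + 1000) = (-6.6 + 1000)/(-13.3 + 1000) = 993.4/986.7 = 1.006790
f = 1.006790^(1/-0.0054) = exp(ln(1.006790)/-0.0054) = exp(0.00677/-0.0054)
f = exp(-1.2532) = 0.2856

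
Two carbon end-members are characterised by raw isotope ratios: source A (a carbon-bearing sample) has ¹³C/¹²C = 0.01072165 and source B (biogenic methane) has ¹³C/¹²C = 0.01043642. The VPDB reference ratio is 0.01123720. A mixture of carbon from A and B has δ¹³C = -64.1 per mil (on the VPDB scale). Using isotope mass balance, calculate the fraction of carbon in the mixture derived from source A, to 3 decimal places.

δ_A = (0.01072165/0.01123720 − 1)×1000 = (0.954121 − 1)×1000 = -45.879 per mil
δ_B = (0.01043642/0.01123720 − 1)×1000 = (0.928738 − 1)×1000 = -71.262 per mil
f_A = (δ_mix − δ_B)/(δ_A − δ_B) = (-64.1 − (-71.262))/(-45.879 − (-71.262))
f_A = 7.162 / 25.383 = 0.2821

0.282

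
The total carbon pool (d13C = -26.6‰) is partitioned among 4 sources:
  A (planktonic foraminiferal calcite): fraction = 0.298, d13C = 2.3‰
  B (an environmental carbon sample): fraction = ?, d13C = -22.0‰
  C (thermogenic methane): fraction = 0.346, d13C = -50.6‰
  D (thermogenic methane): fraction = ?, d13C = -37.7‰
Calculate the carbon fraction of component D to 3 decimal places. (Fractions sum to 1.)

Let f_D and f_B be the unknown fractions; fractions sum to 1 so f_D + f_B = 0.356.
Mass balance: Σ fᵢ·δᵢ = δ_bulk ⇒ f_D·(-37.7) + f_B·(-22.0) = -26.6 − (-16.822) = -9.778
Substitute f_B = 0.356 − f_D:
f_D·(-37.7 − -22.0) = -9.778 − 0.356×(-22.0) = -1.946
f_D = -1.946 / -15.7 = 0.1239

0.124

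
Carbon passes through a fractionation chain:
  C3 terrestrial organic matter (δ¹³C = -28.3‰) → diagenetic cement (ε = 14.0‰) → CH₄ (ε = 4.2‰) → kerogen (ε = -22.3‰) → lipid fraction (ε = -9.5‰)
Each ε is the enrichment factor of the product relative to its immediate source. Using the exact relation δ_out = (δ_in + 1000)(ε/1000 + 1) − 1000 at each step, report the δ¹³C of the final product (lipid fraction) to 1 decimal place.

step 1: δ = (-28.30 + 1000)·(14.0/1000 + 1) − 1000 = -14.70‰
step 2: δ = (-14.70 + 1000)·(4.2/1000 + 1) − 1000 = -10.56‰
step 3: δ = (-10.56 + 1000)·(-22.3/1000 + 1) − 1000 = -32.62‰
step 4: δ = (-32.62 + 1000)·(-9.5/1000 + 1) − 1000 = -41.81‰

-41.8‰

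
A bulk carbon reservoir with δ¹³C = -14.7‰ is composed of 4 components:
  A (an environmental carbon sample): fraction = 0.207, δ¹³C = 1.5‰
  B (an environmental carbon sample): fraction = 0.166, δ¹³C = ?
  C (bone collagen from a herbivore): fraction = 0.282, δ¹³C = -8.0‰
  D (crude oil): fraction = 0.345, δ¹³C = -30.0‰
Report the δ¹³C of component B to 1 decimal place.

Isotope mass balance: δ_bulk = Σ fᵢ·δᵢ.
-14.7 = 0.207×(1.5) + 0.166×δ_B + 0.282×(-8.0) + 0.345×(-30.0)
0.166·δ_B = -14.7 − (-12.295) = -2.405
δ_B = -2.405 / 0.166 = -14.48‰

-14.5‰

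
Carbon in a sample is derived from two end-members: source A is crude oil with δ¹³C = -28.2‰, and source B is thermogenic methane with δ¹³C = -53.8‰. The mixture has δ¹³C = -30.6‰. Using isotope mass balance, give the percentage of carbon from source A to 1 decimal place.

δ_mix = f_A·δ_A + (1 − f_A)·δ_B  ⇒  f_A = (δ_mix − δ_B)/(δ_A − δ_B)
f_A = (-30.6 − (-53.8)) / (-28.2 − (-53.8))
f_A = 23.2 / 25.6 = 0.9062

90.6%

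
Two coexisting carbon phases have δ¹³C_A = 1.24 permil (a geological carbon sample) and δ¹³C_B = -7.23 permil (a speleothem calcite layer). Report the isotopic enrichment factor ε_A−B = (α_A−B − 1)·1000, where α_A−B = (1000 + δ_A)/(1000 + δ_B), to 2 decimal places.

8.53 permil

α_A−B = (1000 + 1.24) / (1000 + -7.23) = 1001.24 / 992.77 = 1.008532
ε_A−B = (1.008532 − 1) × 1000 = 8.532 permil
(The approximation ε ≈ δ_A − δ_B would give 8.47 permil.)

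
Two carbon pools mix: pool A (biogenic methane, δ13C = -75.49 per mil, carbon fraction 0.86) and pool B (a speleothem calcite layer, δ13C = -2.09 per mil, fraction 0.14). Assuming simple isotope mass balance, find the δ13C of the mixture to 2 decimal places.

-65.21 per mil

δ_mix = f_A·δ_A + f_B·δ_B
δ_mix = 0.86 × (-75.49) + 0.14 × (-2.09)
δ_mix = -64.921 + -0.293 = -65.214 per mil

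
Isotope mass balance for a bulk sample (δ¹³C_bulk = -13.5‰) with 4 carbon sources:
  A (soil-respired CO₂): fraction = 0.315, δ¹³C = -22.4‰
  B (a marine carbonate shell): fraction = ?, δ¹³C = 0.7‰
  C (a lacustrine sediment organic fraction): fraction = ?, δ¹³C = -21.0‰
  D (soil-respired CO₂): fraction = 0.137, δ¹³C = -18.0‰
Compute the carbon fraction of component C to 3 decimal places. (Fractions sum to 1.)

0.201

Let f_C and f_B be the unknown fractions; fractions sum to 1 so f_C + f_B = 0.548.
Mass balance: Σ fᵢ·δᵢ = δ_bulk ⇒ f_C·(-21.0) + f_B·(0.7) = -13.5 − (-9.522) = -3.978
Substitute f_B = 0.548 − f_C:
f_C·(-21.0 − 0.7) = -3.978 − 0.548×(0.7) = -4.362
f_C = -4.362 / -21.7 = 0.2010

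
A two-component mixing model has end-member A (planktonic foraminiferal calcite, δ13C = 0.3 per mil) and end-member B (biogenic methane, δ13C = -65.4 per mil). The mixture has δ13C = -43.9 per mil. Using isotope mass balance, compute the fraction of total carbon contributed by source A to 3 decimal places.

δ_mix = f_A·δ_A + (1 − f_A)·δ_B  ⇒  f_A = (δ_mix − δ_B)/(δ_A − δ_B)
f_A = (-43.9 − (-65.4)) / (0.3 − (-65.4))
f_A = 21.5 / 65.7 = 0.3272

0.327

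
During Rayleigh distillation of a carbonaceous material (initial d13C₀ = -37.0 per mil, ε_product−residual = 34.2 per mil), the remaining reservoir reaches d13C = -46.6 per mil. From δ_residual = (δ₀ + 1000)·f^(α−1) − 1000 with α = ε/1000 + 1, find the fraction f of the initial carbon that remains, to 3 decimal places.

0.746

α − 1 = ε/1000 = 0.0342
(δ_res + 1000)/(δ₀ + 1000) = (-46.6 + 1000)/(-37.0 + 1000) = 953.4/963.0 = 0.990031
f = 0.990031^(1/0.0342) = exp(ln(0.990031)/0.0342) = exp(-0.01002/0.0342)
f = exp(-0.2929) = 0.7461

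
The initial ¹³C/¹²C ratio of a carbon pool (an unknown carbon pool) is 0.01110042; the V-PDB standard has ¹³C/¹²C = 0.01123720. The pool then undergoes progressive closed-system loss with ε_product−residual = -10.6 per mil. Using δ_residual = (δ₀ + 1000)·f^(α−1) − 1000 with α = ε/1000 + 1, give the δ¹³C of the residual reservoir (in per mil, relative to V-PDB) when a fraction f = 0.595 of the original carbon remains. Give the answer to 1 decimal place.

-6.7 per mil

δ₀ = (0.01110042/0.01123720 − 1)×1000 = (0.987828 − 1)×1000 = -12.172 per mil
α − 1 = ε/1000 = -0.0106
f^(α−1) = 0.595^(-0.0106) = 1.005519
δ_res = (-12.172 + 1000) × 1.005519 − 1000 = 993.279 − 1000 = -6.72 per mil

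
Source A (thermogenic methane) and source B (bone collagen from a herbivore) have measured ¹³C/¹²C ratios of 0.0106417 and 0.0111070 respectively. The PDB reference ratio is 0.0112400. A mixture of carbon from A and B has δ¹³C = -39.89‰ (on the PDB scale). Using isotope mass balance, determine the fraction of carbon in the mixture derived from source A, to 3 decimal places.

δ_A = (0.0106417/0.0112400 − 1)×1000 = (0.946770 − 1)×1000 = -53.230‰
δ_B = (0.0111070/0.0112400 − 1)×1000 = (0.988167 − 1)×1000 = -11.833‰
f_A = (δ_mix − δ_B)/(δ_A − δ_B) = (-39.89 − (-11.833))/(-53.230 − (-11.833))
f_A = -28.057 / -41.397 = 0.6778

0.678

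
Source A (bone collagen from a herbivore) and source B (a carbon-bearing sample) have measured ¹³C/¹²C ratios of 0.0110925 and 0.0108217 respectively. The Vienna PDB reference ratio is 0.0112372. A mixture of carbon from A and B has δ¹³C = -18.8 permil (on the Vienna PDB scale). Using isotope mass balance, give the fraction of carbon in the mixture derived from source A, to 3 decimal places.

δ_A = (0.0110925/0.0112372 − 1)×1000 = (0.987123 − 1)×1000 = -12.877 permil
δ_B = (0.0108217/0.0112372 − 1)×1000 = (0.963025 − 1)×1000 = -36.975 permil
f_A = (δ_mix − δ_B)/(δ_A − δ_B) = (-18.8 − (-36.975))/(-12.877 − (-36.975))
f_A = 18.175 / 24.099 = 0.7542

0.754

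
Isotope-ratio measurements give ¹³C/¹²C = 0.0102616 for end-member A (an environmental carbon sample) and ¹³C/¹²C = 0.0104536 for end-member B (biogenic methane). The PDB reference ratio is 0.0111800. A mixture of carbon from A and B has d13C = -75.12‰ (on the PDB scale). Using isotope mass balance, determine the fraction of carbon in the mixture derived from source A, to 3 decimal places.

δ_A = (0.0102616/0.0111800 − 1)×1000 = (0.917853 − 1)×1000 = -82.147‰
δ_B = (0.0104536/0.0111800 − 1)×1000 = (0.935027 − 1)×1000 = -64.973‰
f_A = (δ_mix − δ_B)/(δ_A − δ_B) = (-75.12 − (-64.973))/(-82.147 − (-64.973))
f_A = -10.147 / -17.174 = 0.5908

0.591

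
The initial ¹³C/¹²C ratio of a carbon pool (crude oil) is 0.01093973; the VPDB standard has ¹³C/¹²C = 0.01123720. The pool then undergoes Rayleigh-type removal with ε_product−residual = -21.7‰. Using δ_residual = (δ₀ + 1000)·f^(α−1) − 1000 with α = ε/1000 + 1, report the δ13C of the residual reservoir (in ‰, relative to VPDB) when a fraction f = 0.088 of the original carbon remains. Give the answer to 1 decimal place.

δ₀ = (0.01093973/0.01123720 − 1)×1000 = (0.973528 − 1)×1000 = -26.472‰
α − 1 = ε/1000 = -0.0217
f^(α−1) = 0.088^(-0.0217) = 1.054156
δ_res = (-26.472 + 1000) × 1.054156 − 1000 = 1026.250 − 1000 = 26.25‰

26.3‰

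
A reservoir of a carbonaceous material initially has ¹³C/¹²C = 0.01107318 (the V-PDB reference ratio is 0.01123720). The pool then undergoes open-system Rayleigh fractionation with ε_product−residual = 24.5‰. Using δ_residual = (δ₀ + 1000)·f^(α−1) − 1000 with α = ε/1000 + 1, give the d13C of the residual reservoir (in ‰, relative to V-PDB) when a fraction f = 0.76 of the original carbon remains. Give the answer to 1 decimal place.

-21.2‰

δ₀ = (0.01107318/0.01123720 − 1)×1000 = (0.985404 − 1)×1000 = -14.596‰
α − 1 = ε/1000 = 0.0245
f^(α−1) = 0.76^(0.0245) = 0.993299
δ_res = (-14.596 + 1000) × 0.993299 − 1000 = 978.800 − 1000 = -21.20‰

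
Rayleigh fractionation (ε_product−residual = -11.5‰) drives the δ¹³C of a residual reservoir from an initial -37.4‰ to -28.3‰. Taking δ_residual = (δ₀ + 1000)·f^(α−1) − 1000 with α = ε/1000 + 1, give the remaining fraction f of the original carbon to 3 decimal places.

α − 1 = ε/1000 = -0.0115
(δ_res + 1000)/(δ₀ + 1000) = (-28.3 + 1000)/(-37.4 + 1000) = 971.7/962.6 = 1.009454
f = 1.009454^(1/-0.0115) = exp(ln(1.009454)/-0.0115) = exp(0.00941/-0.0115)
f = exp(-0.8182) = 0.4412

0.441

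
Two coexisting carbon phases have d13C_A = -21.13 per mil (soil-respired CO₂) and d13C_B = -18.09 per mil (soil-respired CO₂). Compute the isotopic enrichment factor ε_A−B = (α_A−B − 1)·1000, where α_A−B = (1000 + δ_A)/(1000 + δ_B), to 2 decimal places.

α_A−B = (1000 + -21.13) / (1000 + -18.09) = 978.87 / 981.91 = 0.996904
ε_A−B = (0.996904 − 1) × 1000 = -3.096 per mil
(The approximation ε ≈ δ_A − δ_B would give -3.04 per mil.)

-3.10 per mil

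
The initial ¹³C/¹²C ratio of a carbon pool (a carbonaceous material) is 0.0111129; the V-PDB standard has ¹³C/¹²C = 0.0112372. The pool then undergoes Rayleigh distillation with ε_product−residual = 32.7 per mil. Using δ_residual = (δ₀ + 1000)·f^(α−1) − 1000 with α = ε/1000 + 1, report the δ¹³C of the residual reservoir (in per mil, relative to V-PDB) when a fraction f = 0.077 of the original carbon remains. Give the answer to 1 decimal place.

δ₀ = (0.0111129/0.0112372 − 1)×1000 = (0.988939 − 1)×1000 = -11.061 per mil
α − 1 = ε/1000 = 0.0327
f^(α−1) = 0.077^(0.0327) = 0.919577
δ_res = (-11.061 + 1000) × 0.919577 − 1000 = 909.405 − 1000 = -90.59 per mil

-90.6 per mil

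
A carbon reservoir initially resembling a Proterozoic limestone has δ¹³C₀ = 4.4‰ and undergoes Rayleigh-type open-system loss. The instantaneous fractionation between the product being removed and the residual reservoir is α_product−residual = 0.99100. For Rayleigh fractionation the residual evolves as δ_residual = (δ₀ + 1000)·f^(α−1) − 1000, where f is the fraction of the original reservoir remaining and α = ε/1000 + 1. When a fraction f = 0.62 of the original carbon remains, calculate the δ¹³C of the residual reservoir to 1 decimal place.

8.7‰

Rayleigh residual: δ_res = (δ₀ + 1000)·f^(α−1) − 1000
α − 1 = -0.00900
f^(α−1) = 0.62^(-0.00900) = 1.004312
δ_res = (4.4 + 1000) × 1.004312 − 1000 = 1008.731 − 1000 = 8.73‰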